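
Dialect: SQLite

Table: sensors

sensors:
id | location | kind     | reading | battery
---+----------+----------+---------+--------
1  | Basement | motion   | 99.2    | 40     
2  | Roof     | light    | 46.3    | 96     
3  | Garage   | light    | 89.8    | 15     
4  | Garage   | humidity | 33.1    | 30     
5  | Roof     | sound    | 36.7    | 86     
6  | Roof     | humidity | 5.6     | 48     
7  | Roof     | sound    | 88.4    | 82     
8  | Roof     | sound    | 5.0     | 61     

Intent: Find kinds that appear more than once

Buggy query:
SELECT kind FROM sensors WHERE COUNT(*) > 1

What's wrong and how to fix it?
Bug: WHERE can't reference COUNT(*); aggregates are computed after WHERE

Fix: Group first, then use HAVING for the count condition

Corrected query:
SELECT kind FROM sensors GROUP BY kind HAVING COUNT(*) > 1

Result:
kind    
--------
humidity
light   
sound   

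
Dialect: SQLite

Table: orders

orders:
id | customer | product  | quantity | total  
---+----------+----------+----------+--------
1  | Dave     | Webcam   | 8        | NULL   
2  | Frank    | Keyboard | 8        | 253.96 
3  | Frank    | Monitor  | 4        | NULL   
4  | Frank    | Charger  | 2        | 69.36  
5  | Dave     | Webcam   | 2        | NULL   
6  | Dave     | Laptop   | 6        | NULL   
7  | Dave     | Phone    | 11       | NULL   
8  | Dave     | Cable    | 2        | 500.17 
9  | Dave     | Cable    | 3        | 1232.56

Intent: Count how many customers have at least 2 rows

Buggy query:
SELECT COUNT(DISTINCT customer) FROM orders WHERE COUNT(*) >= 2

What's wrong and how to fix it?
Bug: COUNT(*) cannot appear in WHERE; the per-group count doesn't exist yet

Fix: Use a subquery that GROUPs and filters with HAVING, then count its rows

Corrected query:
SELECT COUNT(*) FROM (SELECT customer FROM orders GROUP BY customer HAVING COUNT(*) >= 2)

Result:
COUNT(*)
--------
2       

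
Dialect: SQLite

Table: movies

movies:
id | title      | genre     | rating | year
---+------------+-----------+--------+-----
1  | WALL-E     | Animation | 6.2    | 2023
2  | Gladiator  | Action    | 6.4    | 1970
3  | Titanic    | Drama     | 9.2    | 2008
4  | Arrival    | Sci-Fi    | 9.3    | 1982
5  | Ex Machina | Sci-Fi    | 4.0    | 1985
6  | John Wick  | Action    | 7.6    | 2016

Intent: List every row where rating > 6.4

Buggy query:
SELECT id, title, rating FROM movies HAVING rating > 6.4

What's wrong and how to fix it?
Bug: HAVING filters the output of aggregation, but this query has no GROUP BY and no aggregate functions, so SQLite rejects it (HAVING clause on a non-aggregate query); the condition here is per row

Fix: Use WHERE for row-level filtering

Corrected query:
SELECT id, title, rating FROM movies WHERE rating > 6.4

Result:
id | title     | rating
---+-----------+-------
3  | Titanic   | 9.2   
4  | Arrival   | 9.3   
6  | John Wick | 7.6   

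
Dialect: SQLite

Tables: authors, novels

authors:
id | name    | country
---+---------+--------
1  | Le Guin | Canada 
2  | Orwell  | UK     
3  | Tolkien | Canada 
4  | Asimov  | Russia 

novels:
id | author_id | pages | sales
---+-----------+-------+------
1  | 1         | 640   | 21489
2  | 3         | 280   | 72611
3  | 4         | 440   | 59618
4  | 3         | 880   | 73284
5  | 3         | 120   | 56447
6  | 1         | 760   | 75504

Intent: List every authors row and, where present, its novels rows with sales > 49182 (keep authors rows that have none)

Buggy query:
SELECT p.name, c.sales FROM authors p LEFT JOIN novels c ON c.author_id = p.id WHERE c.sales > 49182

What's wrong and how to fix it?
Bug: Filtering c.sales in WHERE discards the NULL rows produced by LEFT JOIN, turning it into an inner join

Fix: Move the right-table condition into the ON clause so unmatched parents are kept

Corrected query:
SELECT p.name, c.sales FROM authors p LEFT JOIN novels c ON c.author_id = p.id AND c.sales > 49182

Result:
name    | sales
--------+------
Le Guin | 75504
Orwell  | NULL 
Tolkien | 56447
Tolkien | 72611
Tolkien | 73284
Asimov  | 59618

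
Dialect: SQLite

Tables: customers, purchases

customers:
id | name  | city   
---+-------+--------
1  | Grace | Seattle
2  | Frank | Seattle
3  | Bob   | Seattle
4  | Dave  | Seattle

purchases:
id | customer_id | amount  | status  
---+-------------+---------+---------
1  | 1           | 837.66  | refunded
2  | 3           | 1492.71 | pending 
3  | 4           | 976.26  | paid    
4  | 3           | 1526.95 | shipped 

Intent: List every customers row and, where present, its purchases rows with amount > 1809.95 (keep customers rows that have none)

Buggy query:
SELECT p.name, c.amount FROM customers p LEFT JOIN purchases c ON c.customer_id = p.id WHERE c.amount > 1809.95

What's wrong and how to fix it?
Bug: Filtering c.amount in WHERE discards the NULL rows produced by LEFT JOIN, turning it into an inner join

Fix: Put 'c.amount > 1809.95' in the JOIN's ON clause instead of WHERE

Corrected query:
SELECT p.name, c.amount FROM customers p LEFT JOIN purchases c ON c.customer_id = p.id AND c.amount > 1809.95

Result:
name  | amount
------+-------
Grace | NULL  
Frank | NULL  
Bob   | NULL  
Dave  | NULL  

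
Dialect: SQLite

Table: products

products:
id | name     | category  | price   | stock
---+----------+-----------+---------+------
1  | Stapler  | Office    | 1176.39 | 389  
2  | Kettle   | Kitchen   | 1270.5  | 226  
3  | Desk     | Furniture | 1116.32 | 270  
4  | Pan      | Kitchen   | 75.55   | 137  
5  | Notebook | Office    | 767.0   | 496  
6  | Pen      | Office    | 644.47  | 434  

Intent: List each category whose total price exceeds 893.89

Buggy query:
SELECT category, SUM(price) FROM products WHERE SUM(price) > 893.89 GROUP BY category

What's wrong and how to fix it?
Bug: Aggregate functions cannot appear in a WHERE clause

Fix: Use HAVING (which filters groups after aggregation) instead of WHERE

Corrected query:
SELECT category, SUM(price) FROM products GROUP BY category HAVING SUM(price) > 893.89

Result:
category  | SUM(price)
----------+-----------
Furniture | 1116.32   
Kitchen   | 1346.05   
Office    | 2587.86   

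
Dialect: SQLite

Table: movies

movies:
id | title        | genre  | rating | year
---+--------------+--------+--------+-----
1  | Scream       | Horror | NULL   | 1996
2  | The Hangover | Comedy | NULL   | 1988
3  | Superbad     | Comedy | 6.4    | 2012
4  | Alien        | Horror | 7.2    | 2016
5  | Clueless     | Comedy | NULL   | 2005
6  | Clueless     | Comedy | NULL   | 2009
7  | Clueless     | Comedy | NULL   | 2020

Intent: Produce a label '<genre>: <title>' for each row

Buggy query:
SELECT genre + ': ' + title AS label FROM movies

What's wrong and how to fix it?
Bug: SQLite uses || for string concatenation; + coerces text to numbers (yielding 0)

Fix: Use the || operator for string concatenation

Corrected query:
SELECT genre || ': ' || title AS label FROM movies

Result:
label               
--------------------
Horror: Scream      
Comedy: The Hangover
Comedy: Superbad    
Horror: Alien       
Comedy: Clueless    
Comedy: Clueless    
Comedy: Clueless    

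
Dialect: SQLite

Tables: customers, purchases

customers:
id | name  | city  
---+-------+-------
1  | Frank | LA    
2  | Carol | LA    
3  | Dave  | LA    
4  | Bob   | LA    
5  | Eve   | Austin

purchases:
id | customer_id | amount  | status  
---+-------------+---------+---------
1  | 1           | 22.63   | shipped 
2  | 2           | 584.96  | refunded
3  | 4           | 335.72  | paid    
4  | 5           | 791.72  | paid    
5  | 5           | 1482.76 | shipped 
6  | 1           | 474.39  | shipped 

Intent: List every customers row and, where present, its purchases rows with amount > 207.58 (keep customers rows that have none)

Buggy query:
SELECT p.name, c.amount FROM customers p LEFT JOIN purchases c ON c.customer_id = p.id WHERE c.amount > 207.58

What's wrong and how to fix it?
Bug: A WHERE condition on the right-hand table after LEFT JOIN drops unmatched parents

Fix: Move the right-table condition into the ON clause so unmatched parents are kept

Corrected query:
SELECT p.name, c.amount FROM customers p LEFT JOIN purchases c ON c.customer_id = p.id AND c.amount > 207.58

Result:
name  | amount 
------+--------
Frank | 474.39 
Carol | 584.96 
Dave  | NULL   
Bob   | 335.72 
Eve   | 791.72 
Eve   | 1482.76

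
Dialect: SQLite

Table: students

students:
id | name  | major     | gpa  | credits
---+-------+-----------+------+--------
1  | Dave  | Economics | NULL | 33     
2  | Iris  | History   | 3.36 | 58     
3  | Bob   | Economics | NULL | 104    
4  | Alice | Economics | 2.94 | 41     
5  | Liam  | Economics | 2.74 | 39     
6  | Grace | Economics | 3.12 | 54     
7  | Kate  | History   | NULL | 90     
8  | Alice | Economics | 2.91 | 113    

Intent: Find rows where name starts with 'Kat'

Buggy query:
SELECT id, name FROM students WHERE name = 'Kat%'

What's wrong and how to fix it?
Bug: '=' compares the literal string including the % character; pattern matching needs LIKE

Fix: Replace '=' with LIKE so 'Kat%' is treated as a pattern

Corrected query:
SELECT id, name FROM students WHERE name LIKE 'Kat%'

Result:
id | name
---+-----
7  | Kate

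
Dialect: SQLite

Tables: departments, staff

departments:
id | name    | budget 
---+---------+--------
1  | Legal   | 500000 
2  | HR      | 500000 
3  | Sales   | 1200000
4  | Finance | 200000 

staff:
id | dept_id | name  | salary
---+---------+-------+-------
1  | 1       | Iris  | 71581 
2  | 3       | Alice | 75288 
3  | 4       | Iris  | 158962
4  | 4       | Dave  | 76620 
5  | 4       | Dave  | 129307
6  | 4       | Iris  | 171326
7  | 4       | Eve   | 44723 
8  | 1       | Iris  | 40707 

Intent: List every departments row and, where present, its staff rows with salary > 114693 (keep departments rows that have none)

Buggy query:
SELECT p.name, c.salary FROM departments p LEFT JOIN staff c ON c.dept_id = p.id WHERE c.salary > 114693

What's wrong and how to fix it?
Bug: Filtering c.salary in WHERE discards the NULL rows produced by LEFT JOIN, turning it into an inner join

Fix: Move the right-table condition into the ON clause so unmatched parents are kept

Corrected query:
SELECT p.name, c.salary FROM departments p LEFT JOIN staff c ON c.dept_id = p.id AND c.salary > 114693

Result:
name    | salary
--------+-------
Legal   | NULL  
HR      | NULL  
Sales   | NULL  
Finance | 129307
Finance | 158962
Finance | 171326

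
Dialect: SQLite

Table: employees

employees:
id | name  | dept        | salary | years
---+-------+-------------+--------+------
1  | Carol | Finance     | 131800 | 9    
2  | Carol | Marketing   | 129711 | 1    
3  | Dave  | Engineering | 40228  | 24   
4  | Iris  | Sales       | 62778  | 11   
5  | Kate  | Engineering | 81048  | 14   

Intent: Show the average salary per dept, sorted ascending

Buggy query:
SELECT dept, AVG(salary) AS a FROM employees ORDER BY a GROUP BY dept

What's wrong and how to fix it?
Bug: ORDER BY appears before GROUP BY; SQL clause order requires GROUP BY first

Fix: Move ORDER BY to the end, after GROUP BY

Corrected query:
SELECT dept, AVG(salary) AS a FROM employees GROUP BY dept ORDER BY a

Result:
dept        | a     
------------+-------
Engineering | 60638 
Sales       | 62778 
Marketing   | 129711
Finance     | 131800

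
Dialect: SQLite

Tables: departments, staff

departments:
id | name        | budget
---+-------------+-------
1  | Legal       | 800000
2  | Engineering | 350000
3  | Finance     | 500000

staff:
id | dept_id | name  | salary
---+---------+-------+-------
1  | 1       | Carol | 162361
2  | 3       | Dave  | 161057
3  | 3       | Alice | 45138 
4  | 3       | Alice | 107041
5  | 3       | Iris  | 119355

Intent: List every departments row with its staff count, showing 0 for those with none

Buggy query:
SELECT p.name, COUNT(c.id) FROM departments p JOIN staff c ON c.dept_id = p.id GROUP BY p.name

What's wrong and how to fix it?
Bug: INNER JOIN drops departments rows that have no matching staff rows

Fix: Use LEFT JOIN so parents without children still appear (COUNT(c.id) gives 0)

Corrected query:
SELECT p.name, COUNT(c.id) FROM departments p LEFT JOIN staff c ON c.dept_id = p.id GROUP BY p.name

Result:
name        | COUNT(c.id)
------------+------------
Engineering | 0          
Finance     | 4          
Legal       | 1          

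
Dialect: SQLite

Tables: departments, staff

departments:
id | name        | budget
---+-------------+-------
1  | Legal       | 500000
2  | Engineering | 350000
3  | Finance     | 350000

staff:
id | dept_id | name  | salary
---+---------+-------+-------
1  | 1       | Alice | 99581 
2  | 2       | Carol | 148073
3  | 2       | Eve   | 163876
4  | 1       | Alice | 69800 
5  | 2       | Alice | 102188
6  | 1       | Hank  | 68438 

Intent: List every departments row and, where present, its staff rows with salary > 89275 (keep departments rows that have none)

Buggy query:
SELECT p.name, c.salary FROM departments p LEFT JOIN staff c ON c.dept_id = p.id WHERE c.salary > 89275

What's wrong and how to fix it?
Bug: Filtering c.salary in WHERE discards the NULL rows produced by LEFT JOIN, turning it into an inner join

Fix: Put 'c.salary > 89275' in the JOIN's ON clause instead of WHERE

Corrected query:
SELECT p.name, c.salary FROM departments p LEFT JOIN staff c ON c.dept_id = p.id AND c.salary > 89275

Result:
name        | salary
------------+-------
Legal       | 99581 
Engineering | 102188
Engineering | 148073
Engineering | 163876
Finance     | NULL  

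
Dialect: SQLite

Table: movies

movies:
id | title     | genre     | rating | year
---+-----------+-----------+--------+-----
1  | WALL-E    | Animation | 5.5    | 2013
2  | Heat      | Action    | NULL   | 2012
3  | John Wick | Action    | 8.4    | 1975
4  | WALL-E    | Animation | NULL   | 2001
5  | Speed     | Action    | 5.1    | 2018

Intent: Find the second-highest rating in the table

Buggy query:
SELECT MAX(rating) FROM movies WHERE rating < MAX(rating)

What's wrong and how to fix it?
Bug: The inner MAX is an aggregate inside WHERE, which is not allowed

Fix: Put the inner MAX in a scalar subquery

Corrected query:
SELECT MAX(rating) FROM movies WHERE rating < (SELECT MAX(rating) FROM movies)

Result:
MAX(rating)
-----------
5.5        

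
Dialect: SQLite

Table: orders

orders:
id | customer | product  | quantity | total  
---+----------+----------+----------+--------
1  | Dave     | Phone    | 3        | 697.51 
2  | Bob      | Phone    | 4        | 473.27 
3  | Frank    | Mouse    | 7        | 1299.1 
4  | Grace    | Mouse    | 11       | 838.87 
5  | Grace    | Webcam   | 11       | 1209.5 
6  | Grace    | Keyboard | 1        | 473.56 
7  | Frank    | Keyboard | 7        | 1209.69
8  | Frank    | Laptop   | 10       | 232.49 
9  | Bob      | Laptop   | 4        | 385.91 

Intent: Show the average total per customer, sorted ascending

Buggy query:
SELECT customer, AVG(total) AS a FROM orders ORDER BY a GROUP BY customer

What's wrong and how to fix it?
Bug: GROUP BY must precede ORDER BY

Fix: Reorder: SELECT … FROM … GROUP BY … ORDER BY …

Corrected query:
SELECT customer, AVG(total) AS a FROM orders GROUP BY customer ORDER BY a

Result:
customer | a         
---------+-----------
Bob      | 429.59    
Dave     | 697.51    
Grace    | 840.643333
Frank    | 913.76    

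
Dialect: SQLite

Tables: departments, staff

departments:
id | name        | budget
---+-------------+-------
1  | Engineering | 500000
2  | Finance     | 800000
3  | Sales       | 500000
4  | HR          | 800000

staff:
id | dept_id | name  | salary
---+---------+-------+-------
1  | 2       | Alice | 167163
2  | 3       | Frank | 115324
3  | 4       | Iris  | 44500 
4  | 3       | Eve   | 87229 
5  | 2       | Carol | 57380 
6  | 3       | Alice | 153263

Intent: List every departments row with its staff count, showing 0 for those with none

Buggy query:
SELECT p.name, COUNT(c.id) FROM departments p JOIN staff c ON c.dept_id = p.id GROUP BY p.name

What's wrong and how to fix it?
Bug: An inner join excludes parents with zero children

Fix: Use LEFT JOIN so parents without children still appear (COUNT(c.id) gives 0)

Corrected query:
SELECT p.name, COUNT(c.id) FROM departments p LEFT JOIN staff c ON c.dept_id = p.id GROUP BY p.name

Result:
name        | COUNT(c.id)
------------+------------
Engineering | 0          
Finance     | 2          
HR          | 1          
Sales       | 3          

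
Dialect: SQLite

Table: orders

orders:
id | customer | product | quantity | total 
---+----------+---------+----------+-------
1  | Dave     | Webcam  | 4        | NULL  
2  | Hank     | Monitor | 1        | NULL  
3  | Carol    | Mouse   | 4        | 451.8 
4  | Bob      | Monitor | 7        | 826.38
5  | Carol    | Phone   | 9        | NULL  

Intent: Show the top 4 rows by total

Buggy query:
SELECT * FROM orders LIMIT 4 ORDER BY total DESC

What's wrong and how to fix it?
Bug: LIMIT must come after ORDER BY

Fix: Swap the clauses: ORDER BY first, then LIMIT

Corrected query:
SELECT * FROM orders ORDER BY total DESC LIMIT 4

Result:
id | customer | product | quantity | total 
---+----------+---------+----------+-------
4  | Bob      | Monitor | 7        | 826.38
3  | Carol    | Mouse   | 4        | 451.8 
1  | Dave     | Webcam  | 4        | NULL  
2  | Hank     | Monitor | 1        | NULL  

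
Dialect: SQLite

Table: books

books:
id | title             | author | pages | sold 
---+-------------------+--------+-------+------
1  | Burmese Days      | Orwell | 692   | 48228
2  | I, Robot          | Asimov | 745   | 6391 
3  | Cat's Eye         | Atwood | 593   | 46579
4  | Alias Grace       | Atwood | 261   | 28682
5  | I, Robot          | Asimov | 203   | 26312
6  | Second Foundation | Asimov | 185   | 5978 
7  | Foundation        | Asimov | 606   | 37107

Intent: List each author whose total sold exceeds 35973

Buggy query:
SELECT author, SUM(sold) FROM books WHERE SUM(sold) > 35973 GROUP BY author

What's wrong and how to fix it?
Bug: Aggregate functions cannot appear in a WHERE clause

Fix: Use HAVING (which filters groups after aggregation) instead of WHERE

Corrected query:
SELECT author, SUM(sold) FROM books GROUP BY author HAVING SUM(sold) > 35973

Result:
author | SUM(sold)
-------+----------
Asimov | 75788    
Atwood | 75261    
Orwell | 48228    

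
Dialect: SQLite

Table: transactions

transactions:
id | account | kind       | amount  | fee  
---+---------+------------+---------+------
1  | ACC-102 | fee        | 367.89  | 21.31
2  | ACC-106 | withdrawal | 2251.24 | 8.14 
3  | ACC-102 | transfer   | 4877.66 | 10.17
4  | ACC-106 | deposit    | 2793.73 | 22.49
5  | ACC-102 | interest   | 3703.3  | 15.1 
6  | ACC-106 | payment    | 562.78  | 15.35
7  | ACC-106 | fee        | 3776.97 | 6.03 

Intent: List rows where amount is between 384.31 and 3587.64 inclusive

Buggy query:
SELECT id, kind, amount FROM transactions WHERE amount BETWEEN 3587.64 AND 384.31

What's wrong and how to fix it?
Bug: BETWEEN expects the lower bound first; with 3587.64 AND 384.31 the range is empty

Fix: Swap the bounds so the smaller value comes first

Corrected query:
SELECT id, kind, amount FROM transactions WHERE amount BETWEEN 384.31 AND 3587.64

Result:
id | kind       | amount 
---+------------+--------
2  | withdrawal | 2251.24
4  | deposit    | 2793.73
6  | payment    | 562.78 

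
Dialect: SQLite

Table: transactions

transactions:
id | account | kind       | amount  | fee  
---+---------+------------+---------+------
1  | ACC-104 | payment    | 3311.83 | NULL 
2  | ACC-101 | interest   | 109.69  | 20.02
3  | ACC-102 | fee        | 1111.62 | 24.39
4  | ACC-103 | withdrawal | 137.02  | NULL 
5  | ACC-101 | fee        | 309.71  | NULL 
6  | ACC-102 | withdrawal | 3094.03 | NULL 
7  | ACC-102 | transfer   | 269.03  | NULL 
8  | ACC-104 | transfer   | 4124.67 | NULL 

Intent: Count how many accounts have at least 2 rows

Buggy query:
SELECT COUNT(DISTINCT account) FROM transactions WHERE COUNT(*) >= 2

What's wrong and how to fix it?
Bug: WHERE filters individual rows, not groups, so a group-level COUNT is invalid there

Fix: Group first with HAVING COUNT(*) >= 2, then COUNT the resulting groups

Corrected query:
SELECT COUNT(*) FROM (SELECT account FROM transactions GROUP BY account HAVING COUNT(*) >= 2)

Result:
COUNT(*)
--------
3       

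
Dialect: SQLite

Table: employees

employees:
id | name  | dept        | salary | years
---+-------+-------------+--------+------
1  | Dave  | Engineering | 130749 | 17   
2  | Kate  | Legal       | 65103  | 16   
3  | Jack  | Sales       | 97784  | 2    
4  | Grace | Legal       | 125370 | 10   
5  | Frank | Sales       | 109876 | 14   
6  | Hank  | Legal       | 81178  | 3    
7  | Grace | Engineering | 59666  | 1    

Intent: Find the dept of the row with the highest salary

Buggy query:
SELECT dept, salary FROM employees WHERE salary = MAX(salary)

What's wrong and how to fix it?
Bug: MAX(salary) is an aggregate and cannot be used directly in WHERE

Fix: Use a subquery: WHERE salary = (SELECT MAX(salary) FROM employees)

Corrected query:
SELECT dept, salary FROM employees WHERE salary = (SELECT MAX(salary) FROM employees)

Result:
dept        | salary
------------+-------
Engineering | 130749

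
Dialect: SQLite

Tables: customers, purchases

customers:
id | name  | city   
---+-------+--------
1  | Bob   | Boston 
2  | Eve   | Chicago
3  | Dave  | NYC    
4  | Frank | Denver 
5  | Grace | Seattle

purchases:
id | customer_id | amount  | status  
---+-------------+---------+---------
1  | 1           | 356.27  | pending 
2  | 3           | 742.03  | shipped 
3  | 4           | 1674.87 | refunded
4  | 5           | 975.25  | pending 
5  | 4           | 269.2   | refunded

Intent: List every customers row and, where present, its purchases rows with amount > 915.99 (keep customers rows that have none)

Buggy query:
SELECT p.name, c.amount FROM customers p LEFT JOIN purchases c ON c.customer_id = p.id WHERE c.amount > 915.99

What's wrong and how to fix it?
Bug: Filtering c.amount in WHERE discards the NULL rows produced by LEFT JOIN, turning it into an inner join

Fix: Move the right-table condition into the ON clause so unmatched parents are kept

Corrected query:
SELECT p.name, c.amount FROM customers p LEFT JOIN purchases c ON c.customer_id = p.id AND c.amount > 915.99

Result:
name  | amount 
------+--------
Bob   | NULL   
Eve   | NULL   
Dave  | NULL   
Frank | 1674.87
Grace | 975.25 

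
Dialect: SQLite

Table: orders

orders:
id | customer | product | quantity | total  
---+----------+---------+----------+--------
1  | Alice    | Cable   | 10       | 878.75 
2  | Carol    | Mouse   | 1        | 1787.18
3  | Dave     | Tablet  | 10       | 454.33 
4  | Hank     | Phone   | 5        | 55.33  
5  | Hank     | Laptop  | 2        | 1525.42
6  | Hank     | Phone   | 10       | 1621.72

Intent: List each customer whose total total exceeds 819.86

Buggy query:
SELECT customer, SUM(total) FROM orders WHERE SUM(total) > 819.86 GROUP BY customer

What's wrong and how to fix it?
Bug: SUM(total) is an aggregate, but WHERE filters rows before aggregation

Fix: Move the aggregate condition to a HAVING clause

Corrected query:
SELECT customer, SUM(total) FROM orders GROUP BY customer HAVING SUM(total) > 819.86

Result:
customer | SUM(total)
---------+-----------
Alice    | 878.75    
Carol    | 1787.18   
Hank     | 3202.47   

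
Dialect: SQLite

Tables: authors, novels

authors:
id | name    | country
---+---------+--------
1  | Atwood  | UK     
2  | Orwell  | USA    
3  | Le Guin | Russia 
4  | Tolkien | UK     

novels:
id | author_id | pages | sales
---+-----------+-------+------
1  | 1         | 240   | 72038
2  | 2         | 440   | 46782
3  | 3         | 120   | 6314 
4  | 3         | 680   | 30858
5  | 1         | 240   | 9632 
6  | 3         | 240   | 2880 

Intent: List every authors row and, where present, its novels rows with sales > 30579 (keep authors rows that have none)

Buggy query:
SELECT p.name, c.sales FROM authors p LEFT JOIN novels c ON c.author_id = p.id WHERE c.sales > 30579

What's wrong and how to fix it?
Bug: A WHERE condition on the right-hand table after LEFT JOIN drops unmatched parents

Fix: Put 'c.sales > 30579' in the JOIN's ON clause instead of WHERE

Corrected query:
SELECT p.name, c.sales FROM authors p LEFT JOIN novels c ON c.author_id = p.id AND c.sales > 30579

Result:
name    | sales
--------+------
Atwood  | 72038
Orwell  | 46782
Le Guin | 30858
Tolkien | NULL 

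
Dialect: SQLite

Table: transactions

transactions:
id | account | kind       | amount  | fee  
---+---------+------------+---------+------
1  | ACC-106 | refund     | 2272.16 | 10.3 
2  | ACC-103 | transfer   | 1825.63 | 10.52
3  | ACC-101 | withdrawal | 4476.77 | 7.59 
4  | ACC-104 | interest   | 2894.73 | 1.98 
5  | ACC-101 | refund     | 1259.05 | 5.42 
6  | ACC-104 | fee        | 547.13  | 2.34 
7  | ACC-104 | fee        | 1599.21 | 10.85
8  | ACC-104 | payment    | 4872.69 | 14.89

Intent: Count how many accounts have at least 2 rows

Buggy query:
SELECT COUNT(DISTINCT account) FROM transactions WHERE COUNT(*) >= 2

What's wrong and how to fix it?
Bug: COUNT(*) cannot appear in WHERE; the per-group count doesn't exist yet

Fix: Group first with HAVING COUNT(*) >= 2, then COUNT the resulting groups

Corrected query:
SELECT COUNT(*) FROM (SELECT account FROM transactions GROUP BY account HAVING COUNT(*) >= 2)

Result:
COUNT(*)
--------
2       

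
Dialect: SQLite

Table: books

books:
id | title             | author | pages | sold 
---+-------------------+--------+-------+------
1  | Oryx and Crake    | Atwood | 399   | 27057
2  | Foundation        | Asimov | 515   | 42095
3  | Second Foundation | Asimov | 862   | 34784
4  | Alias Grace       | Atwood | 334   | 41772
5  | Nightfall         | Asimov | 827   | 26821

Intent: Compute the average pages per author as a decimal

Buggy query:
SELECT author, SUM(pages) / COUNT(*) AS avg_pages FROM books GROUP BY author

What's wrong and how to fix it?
Bug: Both operands are integers, so '/' performs integer division and truncates

Fix: Multiply by 1.0 (or CAST to REAL) to force floating-point division

Corrected query:
SELECT author, SUM(pages) * 1.0 / COUNT(*) AS avg_pages FROM books GROUP BY author

Result:
author | avg_pages 
-------+-----------
Asimov | 734.666667
Atwood | 366.5     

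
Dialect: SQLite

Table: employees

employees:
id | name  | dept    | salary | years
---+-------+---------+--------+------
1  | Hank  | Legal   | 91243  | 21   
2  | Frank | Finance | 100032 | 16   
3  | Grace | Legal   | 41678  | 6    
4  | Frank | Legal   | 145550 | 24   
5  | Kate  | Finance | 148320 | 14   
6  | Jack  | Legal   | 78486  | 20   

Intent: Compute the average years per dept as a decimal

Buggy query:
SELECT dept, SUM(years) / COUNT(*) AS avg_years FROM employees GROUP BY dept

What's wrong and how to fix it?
Bug: Both operands are integers, so '/' performs integer division and truncates

Fix: Cast one side to REAL so the division keeps the fractional part

Corrected query:
SELECT dept, SUM(years) * 1.0 / COUNT(*) AS avg_years FROM employees GROUP BY dept

Result:
dept    | avg_years
--------+----------
Finance | 15       
Legal   | 17.75    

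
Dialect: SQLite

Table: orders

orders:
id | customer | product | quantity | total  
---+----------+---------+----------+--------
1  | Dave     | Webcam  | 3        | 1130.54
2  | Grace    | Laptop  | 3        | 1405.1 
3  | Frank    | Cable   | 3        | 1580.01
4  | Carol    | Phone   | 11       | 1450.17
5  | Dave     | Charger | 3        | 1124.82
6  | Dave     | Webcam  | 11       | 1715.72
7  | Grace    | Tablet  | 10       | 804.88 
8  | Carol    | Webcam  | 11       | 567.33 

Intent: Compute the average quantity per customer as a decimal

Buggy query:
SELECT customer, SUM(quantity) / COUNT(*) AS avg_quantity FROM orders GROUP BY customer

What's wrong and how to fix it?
Bug: Both operands are integers, so '/' performs integer division and truncates

Fix: Cast one side to REAL so the division keeps the fractional part

Corrected query:
SELECT customer, SUM(quantity) * 1.0 / COUNT(*) AS avg_quantity FROM orders GROUP BY customer

Result:
customer | avg_quantity
---------+-------------
Carol    | 11          
Dave     | 5.666667    
Frank    | 3           
Grace    | 6.5         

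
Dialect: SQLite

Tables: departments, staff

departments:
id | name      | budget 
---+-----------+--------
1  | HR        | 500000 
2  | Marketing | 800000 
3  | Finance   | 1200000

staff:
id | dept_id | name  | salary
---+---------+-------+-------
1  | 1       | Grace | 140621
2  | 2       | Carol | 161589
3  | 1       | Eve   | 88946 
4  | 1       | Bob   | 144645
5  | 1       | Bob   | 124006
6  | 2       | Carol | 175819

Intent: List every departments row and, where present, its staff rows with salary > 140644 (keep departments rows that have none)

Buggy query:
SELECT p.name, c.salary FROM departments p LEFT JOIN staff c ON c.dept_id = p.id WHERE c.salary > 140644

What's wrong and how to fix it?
Bug: Filtering c.salary in WHERE discards the NULL rows produced by LEFT JOIN, turning it into an inner join

Fix: Put 'c.salary > 140644' in the JOIN's ON clause instead of WHERE

Corrected query:
SELECT p.name, c.salary FROM departments p LEFT JOIN staff c ON c.dept_id = p.id AND c.salary > 140644

Result:
name      | salary
----------+-------
HR        | 144645
Marketing | 161589
Marketing | 175819
Finance   | NULL  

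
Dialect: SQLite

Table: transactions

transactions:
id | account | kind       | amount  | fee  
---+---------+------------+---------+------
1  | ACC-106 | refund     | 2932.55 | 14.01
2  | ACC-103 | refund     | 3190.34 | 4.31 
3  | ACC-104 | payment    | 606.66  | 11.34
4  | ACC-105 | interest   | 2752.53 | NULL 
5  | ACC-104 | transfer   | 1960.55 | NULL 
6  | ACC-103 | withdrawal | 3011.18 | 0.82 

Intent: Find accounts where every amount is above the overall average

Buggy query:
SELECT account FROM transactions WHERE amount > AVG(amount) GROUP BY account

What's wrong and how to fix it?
Bug: WHERE evaluates per row before aggregation, so AVG() is unavailable

Fix: Compute the overall average in a scalar subquery and compare each group's MIN against it in HAVING

Corrected query:
SELECT account FROM transactions GROUP BY account HAVING MIN(amount) > (SELECT AVG(amount) FROM transactions)

Result:
account
-------
ACC-103
ACC-105
ACC-106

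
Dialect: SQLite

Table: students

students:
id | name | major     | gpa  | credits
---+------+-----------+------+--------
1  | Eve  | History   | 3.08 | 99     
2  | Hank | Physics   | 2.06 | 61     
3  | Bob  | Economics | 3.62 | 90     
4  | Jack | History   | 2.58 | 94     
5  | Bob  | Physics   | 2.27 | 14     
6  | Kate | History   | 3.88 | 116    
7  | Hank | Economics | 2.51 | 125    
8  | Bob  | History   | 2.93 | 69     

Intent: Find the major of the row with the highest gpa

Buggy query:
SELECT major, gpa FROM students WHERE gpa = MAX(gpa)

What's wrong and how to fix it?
Bug: WHERE is evaluated per row; an aggregate over the whole table isn't defined there

Fix: Wrap MAX in a scalar subquery so WHERE compares against a single value

Corrected query:
SELECT major, gpa FROM students WHERE gpa = (SELECT MAX(gpa) FROM students)

Result:
major   | gpa 
--------+-----
History | 3.88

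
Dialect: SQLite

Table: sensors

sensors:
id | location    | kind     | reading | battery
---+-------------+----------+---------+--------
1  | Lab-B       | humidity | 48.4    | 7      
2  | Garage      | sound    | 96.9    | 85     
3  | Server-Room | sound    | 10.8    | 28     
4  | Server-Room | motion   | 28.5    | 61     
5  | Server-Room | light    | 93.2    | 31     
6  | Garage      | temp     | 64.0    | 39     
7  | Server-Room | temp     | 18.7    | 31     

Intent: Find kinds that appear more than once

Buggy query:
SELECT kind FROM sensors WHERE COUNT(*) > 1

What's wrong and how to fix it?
Bug: WHERE can't reference COUNT(*); aggregates are computed after WHERE

Fix: Group first, then use HAVING for the count condition

Corrected query:
SELECT kind FROM sensors GROUP BY kind HAVING COUNT(*) > 1

Result:
kind 
-----
sound
temp 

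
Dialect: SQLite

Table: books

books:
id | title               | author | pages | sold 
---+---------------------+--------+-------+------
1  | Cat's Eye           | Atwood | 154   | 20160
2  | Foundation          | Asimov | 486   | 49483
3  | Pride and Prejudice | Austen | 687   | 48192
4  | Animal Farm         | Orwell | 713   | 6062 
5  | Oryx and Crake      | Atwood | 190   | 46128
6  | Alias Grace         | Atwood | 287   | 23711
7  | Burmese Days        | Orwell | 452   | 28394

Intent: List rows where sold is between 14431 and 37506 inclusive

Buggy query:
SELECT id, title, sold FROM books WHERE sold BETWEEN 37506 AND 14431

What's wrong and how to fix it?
Bug: The bounds are reversed; BETWEEN a AND b requires a <= b to match anything

Fix: Swap the bounds so the smaller value comes first

Corrected query:
SELECT id, title, sold FROM books WHERE sold BETWEEN 14431 AND 37506

Result:
id | title        | sold 
---+--------------+------
1  | Cat's Eye    | 20160
6  | Alias Grace  | 23711
7  | Burmese Days | 28394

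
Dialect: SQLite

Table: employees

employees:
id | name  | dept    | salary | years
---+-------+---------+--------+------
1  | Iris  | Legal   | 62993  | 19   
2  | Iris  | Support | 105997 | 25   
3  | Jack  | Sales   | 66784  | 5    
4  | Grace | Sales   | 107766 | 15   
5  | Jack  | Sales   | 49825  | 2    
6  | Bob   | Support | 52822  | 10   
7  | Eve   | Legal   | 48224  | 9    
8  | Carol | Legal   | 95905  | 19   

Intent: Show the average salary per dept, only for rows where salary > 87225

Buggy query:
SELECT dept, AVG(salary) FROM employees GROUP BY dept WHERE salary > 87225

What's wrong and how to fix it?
Bug: WHERE cannot follow GROUP BY

Fix: Place WHERE between FROM and GROUP BY

Corrected query:
SELECT dept, AVG(salary) FROM employees WHERE salary > 87225 GROUP BY dept

Result:
dept    | AVG(salary)
--------+------------
Legal   | 95905      
Sales   | 107766     
Support | 105997     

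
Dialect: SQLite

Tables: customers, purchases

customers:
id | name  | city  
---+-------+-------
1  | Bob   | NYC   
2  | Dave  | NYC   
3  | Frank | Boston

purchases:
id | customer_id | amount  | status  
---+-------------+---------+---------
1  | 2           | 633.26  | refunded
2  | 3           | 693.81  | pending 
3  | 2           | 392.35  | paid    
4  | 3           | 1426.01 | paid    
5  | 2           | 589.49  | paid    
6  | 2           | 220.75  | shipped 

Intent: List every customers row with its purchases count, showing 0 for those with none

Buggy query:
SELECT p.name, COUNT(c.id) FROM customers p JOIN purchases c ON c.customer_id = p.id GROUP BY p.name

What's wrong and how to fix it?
Bug: An inner join excludes parents with zero children

Fix: Switch to LEFT JOIN to retain unmatched parent rows

Corrected query:
SELECT p.name, COUNT(c.id) FROM customers p LEFT JOIN purchases c ON c.customer_id = p.id GROUP BY p.name

Result:
name  | COUNT(c.id)
------+------------
Bob   | 0          
Dave  | 4          
Frank | 2          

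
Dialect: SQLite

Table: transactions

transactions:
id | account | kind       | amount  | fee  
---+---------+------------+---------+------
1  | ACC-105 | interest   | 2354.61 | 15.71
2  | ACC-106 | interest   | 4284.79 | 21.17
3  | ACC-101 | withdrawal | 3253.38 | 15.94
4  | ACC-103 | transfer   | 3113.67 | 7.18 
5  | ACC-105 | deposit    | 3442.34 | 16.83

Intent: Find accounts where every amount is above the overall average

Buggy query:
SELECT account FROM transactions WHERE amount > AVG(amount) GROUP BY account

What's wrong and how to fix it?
Bug: AVG() is an aggregate; it can't sit directly in WHERE

Fix: Compute the overall average in a scalar subquery and compare each group's MIN against it in HAVING

Corrected query:
SELECT account FROM transactions GROUP BY account HAVING MIN(amount) > (SELECT AVG(amount) FROM transactions)

Result:
account
-------
ACC-106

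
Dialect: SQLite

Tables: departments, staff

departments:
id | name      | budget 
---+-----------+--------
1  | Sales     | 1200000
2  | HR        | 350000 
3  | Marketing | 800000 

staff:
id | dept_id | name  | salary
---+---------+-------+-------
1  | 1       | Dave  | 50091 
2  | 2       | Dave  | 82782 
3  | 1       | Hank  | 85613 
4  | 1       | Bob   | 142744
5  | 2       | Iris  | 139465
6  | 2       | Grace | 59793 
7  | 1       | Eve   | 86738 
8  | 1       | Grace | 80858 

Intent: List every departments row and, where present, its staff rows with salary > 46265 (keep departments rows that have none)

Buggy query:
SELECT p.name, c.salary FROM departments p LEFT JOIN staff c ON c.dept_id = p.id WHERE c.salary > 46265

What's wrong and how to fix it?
Bug: A WHERE condition on the right-hand table after LEFT JOIN drops unmatched parents

Fix: Move the right-table condition into the ON clause so unmatched parents are kept

Corrected query:
SELECT p.name, c.salary FROM departments p LEFT JOIN staff c ON c.dept_id = p.id AND c.salary > 46265

Result:
name      | salary
----------+-------
Sales     | 50091 
Sales     | 80858 
Sales     | 85613 
Sales     | 86738 
Sales     | 142744
HR        | 59793 
HR        | 82782 
HR        | 139465
Marketing | NULL  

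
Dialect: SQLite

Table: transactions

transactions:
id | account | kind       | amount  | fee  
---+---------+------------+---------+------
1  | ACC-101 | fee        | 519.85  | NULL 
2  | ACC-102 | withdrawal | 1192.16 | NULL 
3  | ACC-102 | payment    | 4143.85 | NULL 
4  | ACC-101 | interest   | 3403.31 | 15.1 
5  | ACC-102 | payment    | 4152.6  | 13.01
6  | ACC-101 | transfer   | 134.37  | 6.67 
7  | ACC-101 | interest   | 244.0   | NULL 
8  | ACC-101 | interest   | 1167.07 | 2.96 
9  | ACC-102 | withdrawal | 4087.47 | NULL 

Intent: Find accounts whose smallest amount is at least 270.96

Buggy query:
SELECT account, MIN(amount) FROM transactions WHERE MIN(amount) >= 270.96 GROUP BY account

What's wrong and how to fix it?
Bug: MIN() in WHERE is a misuse of aggregate

Fix: Replace WHERE with HAVING after the GROUP BY

Corrected query:
SELECT account, MIN(amount) FROM transactions GROUP BY account HAVING MIN(amount) >= 270.96

Result:
account | MIN(amount)
--------+------------
ACC-102 | 1192.16    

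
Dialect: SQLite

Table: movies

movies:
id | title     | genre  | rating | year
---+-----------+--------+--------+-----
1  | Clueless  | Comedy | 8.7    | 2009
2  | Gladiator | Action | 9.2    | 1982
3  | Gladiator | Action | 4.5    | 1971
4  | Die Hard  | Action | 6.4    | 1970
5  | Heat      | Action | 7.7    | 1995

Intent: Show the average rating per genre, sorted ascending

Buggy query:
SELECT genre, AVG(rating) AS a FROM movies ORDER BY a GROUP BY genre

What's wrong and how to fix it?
Bug: GROUP BY must precede ORDER BY

Fix: Reorder: SELECT … FROM … GROUP BY … ORDER BY …

Corrected query:
SELECT genre, AVG(rating) AS a FROM movies GROUP BY genre ORDER BY a

Result:
genre  | a   
-------+-----
Action | 6.95
Comedy | 8.7 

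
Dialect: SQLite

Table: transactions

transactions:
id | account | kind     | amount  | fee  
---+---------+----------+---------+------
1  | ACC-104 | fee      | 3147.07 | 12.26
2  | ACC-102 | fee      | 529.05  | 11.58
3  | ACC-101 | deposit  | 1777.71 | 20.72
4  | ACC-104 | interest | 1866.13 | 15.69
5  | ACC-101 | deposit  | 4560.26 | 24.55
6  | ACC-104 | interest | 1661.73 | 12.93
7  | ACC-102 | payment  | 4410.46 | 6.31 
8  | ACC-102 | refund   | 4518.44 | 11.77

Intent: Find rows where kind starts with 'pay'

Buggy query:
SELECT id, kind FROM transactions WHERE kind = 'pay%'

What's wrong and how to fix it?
Bug: '=' compares the literal string including the % character; pattern matching needs LIKE

Fix: Replace '=' with LIKE so 'pay%' is treated as a pattern

Corrected query:
SELECT id, kind FROM transactions WHERE kind LIKE 'pay%'

Result:
id | kind   
---+--------
7  | payment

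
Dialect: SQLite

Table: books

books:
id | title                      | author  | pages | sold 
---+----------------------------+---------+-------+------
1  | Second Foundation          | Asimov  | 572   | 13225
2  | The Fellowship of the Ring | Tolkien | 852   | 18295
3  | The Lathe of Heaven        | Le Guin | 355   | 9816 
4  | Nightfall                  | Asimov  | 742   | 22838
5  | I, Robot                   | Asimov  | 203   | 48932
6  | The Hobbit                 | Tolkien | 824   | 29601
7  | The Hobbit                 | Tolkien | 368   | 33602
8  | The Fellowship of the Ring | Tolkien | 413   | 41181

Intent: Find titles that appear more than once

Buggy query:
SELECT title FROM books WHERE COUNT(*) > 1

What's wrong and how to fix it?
Bug: COUNT(*) is an aggregate and cannot be used in WHERE

Fix: GROUP BY title, then filter groups with HAVING COUNT(*) > 1

Corrected query:
SELECT title FROM books GROUP BY title HAVING COUNT(*) > 1

Result:
title                     
--------------------------
The Fellowship of the Ring
The Hobbit                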